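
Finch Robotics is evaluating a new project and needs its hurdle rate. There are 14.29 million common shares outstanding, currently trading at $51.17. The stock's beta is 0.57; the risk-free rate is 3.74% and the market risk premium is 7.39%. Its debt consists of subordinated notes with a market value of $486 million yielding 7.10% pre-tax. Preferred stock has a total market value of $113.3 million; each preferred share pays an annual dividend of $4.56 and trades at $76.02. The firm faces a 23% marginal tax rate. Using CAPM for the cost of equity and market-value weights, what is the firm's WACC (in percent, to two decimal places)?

6.88%

Cost of equity via CAPM: Re = 3.74% + 0.57 × 7.39% = 7.9523%.
Cost of preferred: Rp = 4.56 / 76.02 = 5.9984%.
Market value of equity E = 51.17 × 14.29m = 731.2193m.
Total capital V = 731.2193 + 113.3 + 486 = 1330.5193.
Equity: weight = 731.2193/1330.5193 = 0.5496; cost = 7.9523%.
Preferred: weight = 113.3/1330.5193 = 0.0852; cost = 5.9984%.
Subordinated notes: weight = 486/1330.5193 = 0.3653; after-tax cost = 7.1% × (1 − 23%) = 5.4670%.
WACC = 0.5496 × 7.9523% + 0.0852 × 5.9984% + 0.3653 × 5.4670% = 6.8781%.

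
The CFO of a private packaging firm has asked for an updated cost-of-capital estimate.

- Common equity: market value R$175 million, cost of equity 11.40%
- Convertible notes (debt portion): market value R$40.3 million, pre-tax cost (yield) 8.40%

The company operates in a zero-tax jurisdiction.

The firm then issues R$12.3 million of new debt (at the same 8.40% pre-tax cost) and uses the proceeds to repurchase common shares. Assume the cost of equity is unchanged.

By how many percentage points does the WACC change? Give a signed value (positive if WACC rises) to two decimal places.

Current WACC:
Total capital V = 175 + 40.3 = 215.3.
Equity: weight = 175/215.3 = 0.8128; cost = 11.4%.
Convertible notes (debt portion): weight = 40.3/215.3 = 0.1872; after-tax cost = 8.4% × (1 − 0%) = 8.4000%.
WACC = 0.8128 × 11.4000% + 0.1872 × 8.4000% = 10.8385%.
After the change:
Total capital V = 162.7 + 52.6 = 215.3.
Equity: weight = 162.7/215.3 = 0.7557; cost = 11.4%.
Convertible notes (debt portion): weight = 52.6/215.3 = 0.2443; after-tax cost = 8.4% × (1 − 0%) = 8.4000%.
WACC = 0.7557 × 11.4000% + 0.2443 × 8.4000% = 10.6671%.
Change in WACC = 10.6671% − 10.8385% = -0.1714 pp.

-0.17 pp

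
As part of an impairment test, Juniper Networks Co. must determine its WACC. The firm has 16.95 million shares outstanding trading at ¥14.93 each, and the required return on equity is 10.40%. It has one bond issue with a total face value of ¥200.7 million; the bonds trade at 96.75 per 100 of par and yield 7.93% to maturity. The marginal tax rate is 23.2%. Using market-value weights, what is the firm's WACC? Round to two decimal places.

Market value of equity E = 14.93 × 16.95m = 253.0635m. Market value of debt D = 200.7m × 96.75/100 = 194.17725m.
Total capital V = 253.0635 + 194.17725 = 447.24075.
Equity: weight = 253.0635/447.24075 = 0.5658; cost = 10.4%.
Bonds outstanding: weight = 194.17725/447.24075 = 0.4342; after-tax cost = 7.93% × (1 − 23.2%) = 6.0902%.
WACC = 0.5658 × 10.4000% + 0.4342 × 6.0902% = 8.5288%.

8.53%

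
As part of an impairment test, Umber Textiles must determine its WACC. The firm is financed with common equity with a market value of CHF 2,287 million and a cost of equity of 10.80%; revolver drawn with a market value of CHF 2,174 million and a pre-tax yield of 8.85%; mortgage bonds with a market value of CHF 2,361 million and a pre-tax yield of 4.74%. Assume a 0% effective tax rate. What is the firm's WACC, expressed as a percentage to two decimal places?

8.08%

Total capital V = 2287 + 2174 + 2361 = 6822.
Equity: weight = 2287/6822 = 0.3352; cost = 10.8%.
Revolver drawn: weight = 2174/6822 = 0.3187; after-tax cost = 8.85% × (1 − 0%) = 8.8500%.
Mortgage bonds: weight = 2361/6822 = 0.3461; after-tax cost = 4.74% × (1 − 0%) = 4.7400%.
WACC = 0.3352 × 10.8000% + 0.3187 × 8.8500% + 0.3461 × 4.7400% = 8.0813%.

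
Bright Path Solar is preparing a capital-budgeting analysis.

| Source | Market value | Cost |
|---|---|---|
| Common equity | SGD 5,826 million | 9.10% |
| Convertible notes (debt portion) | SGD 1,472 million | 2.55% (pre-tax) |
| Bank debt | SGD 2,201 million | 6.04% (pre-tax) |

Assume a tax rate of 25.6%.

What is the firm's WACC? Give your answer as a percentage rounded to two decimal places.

6.92%

Total capital V = 5826 + 1472 + 2201 = 9499.
Equity: weight = 5826/9499 = 0.6133; cost = 9.1%.
Convertible notes (debt portion): weight = 1472/9499 = 0.1550; after-tax cost = 2.55% × (1 − 25.6%) = 1.8972%.
Bank debt: weight = 2201/9499 = 0.2317; after-tax cost = 6.04% × (1 − 25.6%) = 4.4938%.
WACC = 0.6133 × 9.1000% + 0.1550 × 1.8972% + 0.2317 × 4.4938% = 6.9165%.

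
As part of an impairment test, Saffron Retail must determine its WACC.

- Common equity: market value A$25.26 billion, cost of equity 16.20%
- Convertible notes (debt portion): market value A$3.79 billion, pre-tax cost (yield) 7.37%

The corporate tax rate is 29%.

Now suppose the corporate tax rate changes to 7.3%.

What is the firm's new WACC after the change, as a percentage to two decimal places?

14.98%

After the change:
Total capital V = 25.26 + 3.79 = 29.05.
Equity: weight = 25.26/29.05 = 0.8695; cost = 16.2%.
Convertible notes (debt portion): weight = 3.79/29.05 = 0.1305; after-tax cost = 7.37% × (1 − 7.3%) = 6.8320%.
WACC = 0.8695 × 16.2000% + 0.1305 × 6.8320% = 14.9778%.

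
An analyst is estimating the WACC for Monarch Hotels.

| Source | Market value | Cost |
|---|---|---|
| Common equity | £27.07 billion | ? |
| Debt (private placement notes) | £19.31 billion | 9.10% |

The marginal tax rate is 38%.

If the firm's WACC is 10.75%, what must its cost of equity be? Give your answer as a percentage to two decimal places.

Total capital V = 27.07 + 19.31 = 46.38.
Equity weight = 27.07/46.38 = 0.5837.
Private placement notes weight = 19.31/46.38 = 0.4163.
Debt contribution = 0.4163 × 9.1% × (1 − 38%) = 2.3490%.
Required equity contribution = 10.75% − 2.3490% = 8.4010%.
Re = 8.4010% / 0.5837 = 14.3937%.

14.39%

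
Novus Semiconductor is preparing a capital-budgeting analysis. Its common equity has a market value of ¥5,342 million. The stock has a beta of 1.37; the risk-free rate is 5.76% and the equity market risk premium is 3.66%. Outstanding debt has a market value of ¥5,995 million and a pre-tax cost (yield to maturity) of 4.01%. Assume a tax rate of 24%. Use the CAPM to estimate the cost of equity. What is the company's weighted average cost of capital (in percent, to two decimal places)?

6.69%

Cost of equity via CAPM: Re = 5.76% + 1.37 × 3.66% = 10.7742%.
Total capital V = 5342 + 5995 = 11337.
Equity: weight = 5342/11337 = 0.4712; cost = 10.7742%.
Debt: weight = 5995/11337 = 0.5288; after-tax cost = 4.01% × (1 − 24%) = 3.0476%.
WACC = 0.4712 × 10.7742% + 0.5288 × 3.0476% = 6.6884%.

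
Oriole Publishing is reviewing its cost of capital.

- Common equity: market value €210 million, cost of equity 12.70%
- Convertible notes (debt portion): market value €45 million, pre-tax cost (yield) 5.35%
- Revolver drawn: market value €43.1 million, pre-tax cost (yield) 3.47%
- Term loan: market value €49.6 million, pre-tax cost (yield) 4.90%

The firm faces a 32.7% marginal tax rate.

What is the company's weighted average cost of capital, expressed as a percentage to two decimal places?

Total capital V = 210 + 45 + 43.1 + 49.6 = 347.7.
Equity: weight = 210/347.7 = 0.6040; cost = 12.7%.
Convertible notes (debt portion): weight = 45/347.7 = 0.1294; after-tax cost = 5.35% × (1 − 32.7%) = 3.6006%.
Revolver drawn: weight = 43.1/347.7 = 0.1240; after-tax cost = 3.47% × (1 − 32.7%) = 2.3353%.
Term loan: weight = 49.6/347.7 = 0.1427; after-tax cost = 4.9% × (1 − 32.7%) = 3.2977%.
WACC = 0.6040 × 12.7000% + 0.1294 × 3.6006% + 0.1240 × 2.3353% + 0.1427 × 3.2977% = 8.8963%.

8.90%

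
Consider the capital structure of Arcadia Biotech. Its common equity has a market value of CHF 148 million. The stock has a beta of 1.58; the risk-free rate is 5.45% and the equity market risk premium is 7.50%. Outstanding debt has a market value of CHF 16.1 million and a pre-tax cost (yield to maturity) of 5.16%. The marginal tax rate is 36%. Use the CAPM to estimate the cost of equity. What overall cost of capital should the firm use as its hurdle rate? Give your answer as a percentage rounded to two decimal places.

15.93%

Cost of equity via CAPM: Re = 5.45% + 1.58 × 7.5% = 17.3000%.
Total capital V = 148 + 16.1 = 164.1.
Equity: weight = 148/164.1 = 0.9019; cost = 17.3%.
Debt: weight = 16.1/164.1 = 0.0981; after-tax cost = 5.16% × (1 − 36%) = 3.3024%.
WACC = 0.9019 × 17.3000% + 0.0981 × 3.3024% = 15.9267%.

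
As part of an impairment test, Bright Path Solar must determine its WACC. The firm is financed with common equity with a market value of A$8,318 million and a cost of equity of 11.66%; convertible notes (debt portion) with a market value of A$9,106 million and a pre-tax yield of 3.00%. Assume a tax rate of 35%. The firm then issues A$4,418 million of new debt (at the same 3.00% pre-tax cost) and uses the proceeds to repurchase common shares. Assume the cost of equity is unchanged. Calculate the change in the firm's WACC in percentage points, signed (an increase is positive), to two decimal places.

Current WACC:
Total capital V = 8318 + 9106 = 17424.
Equity: weight = 8318/17424 = 0.4774; cost = 11.66%.
Convertible notes (debt portion): weight = 9106/17424 = 0.5226; after-tax cost = 3% × (1 − 35%) = 1.9500%.
WACC = 0.4774 × 11.6600% + 0.5226 × 1.9500% = 6.5854%.
After the change:
Total capital V = 3900 + 13524 = 17424.
Equity: weight = 3900/17424 = 0.2238; cost = 11.66%.
Convertible notes (debt portion): weight = 13524/17424 = 0.7762; after-tax cost = 3% × (1 − 35%) = 1.9500%.
WACC = 0.2238 × 11.6600% + 0.7762 × 1.9500% = 4.1234%.
Change in WACC = 4.1234% − 6.5854% = -2.4621 pp.

-2.46 pp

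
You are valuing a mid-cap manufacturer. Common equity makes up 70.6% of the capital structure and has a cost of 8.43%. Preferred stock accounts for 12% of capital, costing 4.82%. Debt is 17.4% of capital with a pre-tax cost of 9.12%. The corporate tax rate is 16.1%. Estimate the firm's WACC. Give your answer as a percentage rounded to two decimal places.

After-tax cost of debt = 9.12% × (1 − 16.1%) = 7.6517%.
WACC = 0.706 × 8.4300% + 0.120 × 4.8200% + 0.174 × 7.6517% = 7.8614%.

7.86%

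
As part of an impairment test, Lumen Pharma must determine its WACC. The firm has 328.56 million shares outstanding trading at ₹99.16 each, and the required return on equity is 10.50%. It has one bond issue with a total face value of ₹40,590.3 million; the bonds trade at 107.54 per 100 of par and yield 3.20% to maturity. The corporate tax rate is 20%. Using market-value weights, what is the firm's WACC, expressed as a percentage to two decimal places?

5.95%

Market value of equity E = 99.16 × 328.56m = 32580.0096m. Market value of debt D = 40590.3m × 107.54/100 = 43650.80862m.
Total capital V = 32580.0096 + 43650.80862 = 76230.81822.
Equity: weight = 32580.0096/76230.81822 = 0.4274; cost = 10.5%.
Bonds outstanding: weight = 43650.80862/76230.81822 = 0.5726; after-tax cost = 3.2% × (1 − 20%) = 2.5600%.
WACC = 0.4274 × 10.5000% + 0.5726 × 2.5600% = 5.9534%.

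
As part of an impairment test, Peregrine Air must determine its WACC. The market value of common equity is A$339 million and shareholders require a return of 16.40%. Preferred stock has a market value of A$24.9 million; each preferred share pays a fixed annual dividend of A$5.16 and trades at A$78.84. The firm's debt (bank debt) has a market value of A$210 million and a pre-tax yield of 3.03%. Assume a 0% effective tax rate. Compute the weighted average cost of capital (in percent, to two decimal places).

11.08%

Cost of preferred: Rp = 5.16 / 78.84 = 6.5449%.
Total capital V = 339 + 24.9 + 210 = 573.9.
Equity: weight = 339/573.9 = 0.5907; cost = 16.4%.
Preferred: weight = 24.9/573.9 = 0.0434; cost = 6.5449%.
Bank debt: weight = 210/573.9 = 0.3659; after-tax cost = 3.03% × (1 − 0%) = 3.0300%.
WACC = 0.5907 × 16.4000% + 0.0434 × 6.5449% + 0.3659 × 3.0300% = 11.0801%.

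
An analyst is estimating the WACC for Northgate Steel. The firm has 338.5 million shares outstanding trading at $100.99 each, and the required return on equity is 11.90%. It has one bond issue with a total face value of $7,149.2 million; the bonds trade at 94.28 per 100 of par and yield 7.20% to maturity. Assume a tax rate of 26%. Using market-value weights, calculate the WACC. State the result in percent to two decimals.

10.82%

Market value of equity E = 100.99 × 338.5m = 34185.115m. Market value of debt D = 7149.2m × 94.28/100 = 6740.26576m.
Total capital V = 34185.115 + 6740.26576 = 40925.38076.
Equity: weight = 34185.115/40925.38076 = 0.8353; cost = 11.9%.
Bonds outstanding: weight = 6740.26576/40925.38076 = 0.1647; after-tax cost = 7.2% × (1 − 26%) = 5.3280%.
WACC = 0.8353 × 11.9000% + 0.1647 × 5.3280% = 10.8176%.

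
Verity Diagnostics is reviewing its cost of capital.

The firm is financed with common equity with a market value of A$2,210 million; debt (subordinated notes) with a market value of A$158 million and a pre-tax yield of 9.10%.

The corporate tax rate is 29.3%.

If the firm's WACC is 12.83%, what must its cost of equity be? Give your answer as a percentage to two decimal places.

13.29%

Total capital V = 2210 + 158 = 2368.
Equity weight = 2210/2368 = 0.9333.
Subordinated notes weight = 158/2368 = 0.0667.
Debt contribution = 0.0667 × 9.1% × (1 − 29.3%) = 0.4293%.
Required equity contribution = 12.83% − 0.4293% = 12.4007%.
Re = 12.4007% / 0.9333 = 13.2873%.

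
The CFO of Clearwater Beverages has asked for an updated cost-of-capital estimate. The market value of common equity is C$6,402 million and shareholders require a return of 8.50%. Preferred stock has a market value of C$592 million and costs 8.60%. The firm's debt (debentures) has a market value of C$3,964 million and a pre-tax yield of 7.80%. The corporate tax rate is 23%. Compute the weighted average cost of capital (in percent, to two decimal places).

Total capital V = 6402 + 592 + 3964 = 10958.
Equity: weight = 6402/10958 = 0.5842; cost = 8.5%.
Preferred: weight = 592/10958 = 0.0540; cost = 8.6%.
Debentures: weight = 3964/10958 = 0.3617; after-tax cost = 7.8% × (1 − 23%) = 6.0060%.
WACC = 0.5842 × 8.5000% + 0.0540 × 8.6000% + 0.3617 × 6.0060% = 7.6032%.

7.60%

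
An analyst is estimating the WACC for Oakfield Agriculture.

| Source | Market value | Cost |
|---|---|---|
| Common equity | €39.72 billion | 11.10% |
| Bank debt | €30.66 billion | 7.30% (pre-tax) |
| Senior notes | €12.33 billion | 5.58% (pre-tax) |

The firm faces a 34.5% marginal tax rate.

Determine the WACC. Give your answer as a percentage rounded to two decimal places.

Total capital V = 39.72 + 30.66 + 12.33 = 82.71.
Equity: weight = 39.72/82.71 = 0.4802; cost = 11.1%.
Bank debt: weight = 30.66/82.71 = 0.3707; after-tax cost = 7.3% × (1 − 34.5%) = 4.7815%.
Senior notes: weight = 12.33/82.71 = 0.1491; after-tax cost = 5.58% × (1 − 34.5%) = 3.6549%.
WACC = 0.4802 × 11.1000% + 0.3707 × 4.7815% + 0.1491 × 3.6549% = 7.6479%.

7.65%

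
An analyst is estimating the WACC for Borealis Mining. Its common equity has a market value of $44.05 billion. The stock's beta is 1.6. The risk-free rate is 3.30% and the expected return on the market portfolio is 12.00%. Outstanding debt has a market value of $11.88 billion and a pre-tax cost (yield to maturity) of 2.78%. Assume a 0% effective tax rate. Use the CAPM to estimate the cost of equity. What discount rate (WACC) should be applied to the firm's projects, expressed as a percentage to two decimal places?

Market risk premium = 12.0% − 3.3% = 8.7%.
Cost of equity via CAPM: Re = 3.3% + 1.6 × 8.7% = 17.2200%.
Total capital V = 44.05 + 11.88 = 55.93.
Equity: weight = 44.05/55.93 = 0.7876; cost = 17.22%.
Debt: weight = 11.88/55.93 = 0.2124; after-tax cost = 2.78% × (1 − 0%) = 2.7800%.
WACC = 0.7876 × 17.2200% + 0.2124 × 2.7800% = 14.1528%.

14.15%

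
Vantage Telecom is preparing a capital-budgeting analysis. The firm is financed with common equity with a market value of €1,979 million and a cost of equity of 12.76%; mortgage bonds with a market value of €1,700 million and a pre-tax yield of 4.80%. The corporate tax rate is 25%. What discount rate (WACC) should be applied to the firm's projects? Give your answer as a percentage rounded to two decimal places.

Total capital V = 1979 + 1700 = 3679.
Equity: weight = 1979/3679 = 0.5379; cost = 12.76%.
Mortgage bonds: weight = 1700/3679 = 0.4621; after-tax cost = 4.8% × (1 − 25%) = 3.6000%.
WACC = 0.5379 × 12.7600% + 0.4621 × 3.6000% = 8.5273%.

8.53%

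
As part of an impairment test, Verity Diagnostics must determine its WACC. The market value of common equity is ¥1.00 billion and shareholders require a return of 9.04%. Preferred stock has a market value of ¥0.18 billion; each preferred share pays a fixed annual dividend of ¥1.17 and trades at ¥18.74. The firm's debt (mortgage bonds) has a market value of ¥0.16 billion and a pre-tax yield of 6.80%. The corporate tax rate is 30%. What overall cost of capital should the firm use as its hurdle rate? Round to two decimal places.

Cost of preferred: Rp = 1.17 / 18.74 = 6.2433%.
Total capital V = 1 + 0.18 + 0.16 = 1.34.
Equity: weight = 1/1.34 = 0.7463; cost = 9.04%.
Preferred: weight = 0.18/1.34 = 0.1343; cost = 6.2433%.
Mortgage bonds: weight = 0.16/1.34 = 0.1194; after-tax cost = 6.8% × (1 − 30%) = 4.7600%.
WACC = 0.7463 × 9.0400% + 0.1343 × 6.2433% + 0.1194 × 4.7600% = 8.1533%.

8.15%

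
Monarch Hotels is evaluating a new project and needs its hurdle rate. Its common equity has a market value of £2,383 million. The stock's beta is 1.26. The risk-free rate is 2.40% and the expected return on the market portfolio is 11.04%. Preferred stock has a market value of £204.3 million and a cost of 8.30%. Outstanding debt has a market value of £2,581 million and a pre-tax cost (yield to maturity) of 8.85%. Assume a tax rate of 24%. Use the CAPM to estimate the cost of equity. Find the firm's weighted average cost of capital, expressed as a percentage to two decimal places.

Market risk premium = 11.04% − 2.4% = 8.64%.
Cost of equity via CAPM: Re = 2.4% + 1.26 × 8.64% = 13.2864%.
Total capital V = 2383 + 204.3 + 2581 = 5168.3.
Equity: weight = 2383/5168.3 = 0.4611; cost = 13.2864%.
Preferred: weight = 204.3/5168.3 = 0.0395; cost = 8.3%.
Debt: weight = 2581/5168.3 = 0.4994; after-tax cost = 8.85% × (1 − 24%) = 6.7260%.
WACC = 0.4611 × 13.2864% + 0.0395 × 8.3000% + 0.4994 × 6.7260% = 9.8131%.

9.81%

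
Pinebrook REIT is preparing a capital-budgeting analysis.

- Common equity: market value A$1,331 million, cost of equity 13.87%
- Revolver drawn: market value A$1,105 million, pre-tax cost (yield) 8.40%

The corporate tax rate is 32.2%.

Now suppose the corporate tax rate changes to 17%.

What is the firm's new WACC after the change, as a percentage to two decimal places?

10.74%

After the change:
Total capital V = 1331 + 1105 = 2436.
Equity: weight = 1331/2436 = 0.5464; cost = 13.87%.
Revolver drawn: weight = 1105/2436 = 0.4536; after-tax cost = 8.4% × (1 − 17%) = 6.9720%.
WACC = 0.5464 × 13.8700% + 0.4536 × 6.9720% = 10.7410%.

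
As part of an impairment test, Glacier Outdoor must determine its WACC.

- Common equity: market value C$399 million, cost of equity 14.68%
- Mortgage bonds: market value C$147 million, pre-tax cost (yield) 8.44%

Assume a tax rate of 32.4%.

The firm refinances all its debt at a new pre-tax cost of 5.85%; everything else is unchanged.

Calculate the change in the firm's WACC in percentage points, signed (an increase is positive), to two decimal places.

-0.47 pp

Current WACC:
Total capital V = 399 + 147 = 546.
Equity: weight = 399/546 = 0.7308; cost = 14.68%.
Mortgage bonds: weight = 147/546 = 0.2692; after-tax cost = 8.44% × (1 − 32.4%) = 5.7054%.
WACC = 0.7308 × 14.6800% + 0.2692 × 5.7054% = 12.2638%.
After the change:
Total capital V = 399 + 147 = 546.
Equity: weight = 399/546 = 0.7308; cost = 14.68%.
Mortgage bonds: weight = 147/546 = 0.2692; after-tax cost = 5.85% × (1 − 32.4%) = 3.9546%.
WACC = 0.7308 × 14.6800% + 0.2692 × 3.9546% = 11.7924%.
Change in WACC = 11.7924% − 12.2638% = -0.4714 pp.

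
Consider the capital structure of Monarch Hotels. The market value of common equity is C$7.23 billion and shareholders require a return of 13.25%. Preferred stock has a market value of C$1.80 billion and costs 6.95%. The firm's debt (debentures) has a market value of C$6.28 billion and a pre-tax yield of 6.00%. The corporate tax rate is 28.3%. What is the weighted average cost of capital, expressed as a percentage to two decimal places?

8.84%

Total capital V = 7.23 + 1.8 + 6.28 = 15.31.
Equity: weight = 7.23/15.31 = 0.4722; cost = 13.25%.
Preferred: weight = 1.8/15.31 = 0.1176; cost = 6.95%.
Debentures: weight = 6.28/15.31 = 0.4102; after-tax cost = 6% × (1 − 28.3%) = 4.3020%.
WACC = 0.4722 × 13.2500% + 0.1176 × 6.9500% + 0.4102 × 4.3020% = 8.8389%.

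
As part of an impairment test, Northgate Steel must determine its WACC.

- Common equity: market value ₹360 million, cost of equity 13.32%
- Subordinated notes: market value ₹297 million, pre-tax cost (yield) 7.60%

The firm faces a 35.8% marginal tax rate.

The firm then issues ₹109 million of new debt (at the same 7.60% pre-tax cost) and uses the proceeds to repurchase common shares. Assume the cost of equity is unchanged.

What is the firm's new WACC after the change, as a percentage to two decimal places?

After the change:
Total capital V = 251 + 406 = 657.
Equity: weight = 251/657 = 0.3820; cost = 13.32%.
Subordinated notes: weight = 406/657 = 0.6180; after-tax cost = 7.6% × (1 − 35.8%) = 4.8792%.
WACC = 0.3820 × 13.3200% + 0.6180 × 4.8792% = 8.1039%.

8.10%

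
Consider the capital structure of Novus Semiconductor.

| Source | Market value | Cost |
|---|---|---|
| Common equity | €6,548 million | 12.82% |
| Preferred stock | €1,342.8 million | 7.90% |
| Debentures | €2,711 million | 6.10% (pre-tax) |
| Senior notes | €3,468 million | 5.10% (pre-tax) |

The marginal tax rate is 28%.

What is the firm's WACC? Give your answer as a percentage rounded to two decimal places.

Total capital V = 6548 + 1342.8 + 2711 + 3468 = 14069.8.
Equity: weight = 6548/14069.8 = 0.4654; cost = 12.82%.
Preferred: weight = 1342.8/14069.8 = 0.0954; cost = 7.9%.
Debentures: weight = 2711/14069.8 = 0.1927; after-tax cost = 6.1% × (1 − 28%) = 4.3920%.
Senior notes: weight = 3468/14069.8 = 0.2465; after-tax cost = 5.1% × (1 − 28%) = 3.6720%.
WACC = 0.4654 × 12.8200% + 0.0954 × 7.9000% + 0.1927 × 4.3920% + 0.2465 × 3.6720% = 8.4717%.

8.47%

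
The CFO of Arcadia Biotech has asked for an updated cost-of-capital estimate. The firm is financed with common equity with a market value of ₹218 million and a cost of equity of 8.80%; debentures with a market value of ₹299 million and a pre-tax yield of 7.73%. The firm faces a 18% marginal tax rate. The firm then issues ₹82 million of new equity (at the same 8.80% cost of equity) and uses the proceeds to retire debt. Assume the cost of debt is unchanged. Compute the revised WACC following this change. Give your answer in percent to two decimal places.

After the change:
Total capital V = 300 + 217 = 517.
Equity: weight = 300/517 = 0.5803; cost = 8.8%.
Debentures: weight = 217/517 = 0.4197; after-tax cost = 7.73% × (1 − 18%) = 6.3386%.
WACC = 0.5803 × 8.8000% + 0.4197 × 6.3386% = 7.7669%.

7.77%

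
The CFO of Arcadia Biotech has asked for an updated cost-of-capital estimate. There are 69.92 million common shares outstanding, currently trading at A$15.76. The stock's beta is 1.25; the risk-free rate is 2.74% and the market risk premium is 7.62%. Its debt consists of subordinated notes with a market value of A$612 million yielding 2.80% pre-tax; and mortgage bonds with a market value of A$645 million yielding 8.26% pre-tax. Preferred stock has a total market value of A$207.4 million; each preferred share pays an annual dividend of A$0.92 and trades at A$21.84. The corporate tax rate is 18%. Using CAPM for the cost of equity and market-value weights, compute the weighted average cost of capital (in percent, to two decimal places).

7.86%

Cost of equity via CAPM: Re = 2.74% + 1.25 × 7.62% = 12.2650%.
Cost of preferred: Rp = 0.92 / 21.84 = 4.2125%.
Market value of equity E = 15.76 × 69.92m = 1101.9392m.
Total capital V = 1101.9392 + 207.4 + 612 + 645 = 2566.3392.
Equity: weight = 1101.9392/2566.3392 = 0.4294; cost = 12.265%.
Preferred: weight = 207.4/2566.3392 = 0.0808; cost = 4.2125%.
Subordinated notes: weight = 612/2566.3392 = 0.2385; after-tax cost = 2.8% × (1 − 18%) = 2.2960%.
Mortgage bonds: weight = 645/2566.3392 = 0.2513; after-tax cost = 8.26% × (1 − 18%) = 6.7732%.
WACC = 0.4294 × 12.2650% + 0.0808 × 4.2125% + 0.2385 × 2.2960% + 0.2513 × 6.7732% = 7.8566%.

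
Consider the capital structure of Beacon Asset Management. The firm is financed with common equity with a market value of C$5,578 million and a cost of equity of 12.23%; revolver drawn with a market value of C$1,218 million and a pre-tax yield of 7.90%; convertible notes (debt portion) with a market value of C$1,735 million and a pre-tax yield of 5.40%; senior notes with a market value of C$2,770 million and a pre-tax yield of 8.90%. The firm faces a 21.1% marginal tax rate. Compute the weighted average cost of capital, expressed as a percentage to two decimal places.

Total capital V = 5578 + 1218 + 1735 + 2770 = 11301.
Equity: weight = 5578/11301 = 0.4936; cost = 12.23%.
Revolver drawn: weight = 1218/11301 = 0.1078; after-tax cost = 7.9% × (1 − 21.1%) = 6.2331%.
Convertible notes (debt portion): weight = 1735/11301 = 0.1535; after-tax cost = 5.4% × (1 − 21.1%) = 4.2606%.
Senior notes: weight = 2770/11301 = 0.2451; after-tax cost = 8.9% × (1 − 21.1%) = 7.0221%.
WACC = 0.4936 × 12.2300% + 0.1078 × 6.2331% + 0.1535 × 4.2606% + 0.2451 × 7.0221% = 9.0836%.

9.08%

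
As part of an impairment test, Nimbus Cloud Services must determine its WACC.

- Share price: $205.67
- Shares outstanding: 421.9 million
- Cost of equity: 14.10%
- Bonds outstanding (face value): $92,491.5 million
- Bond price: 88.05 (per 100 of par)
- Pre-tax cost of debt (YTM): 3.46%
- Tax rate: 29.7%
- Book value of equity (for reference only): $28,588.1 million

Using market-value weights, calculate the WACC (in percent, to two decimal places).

Market value of equity E = 205.67 × 421.9m = 86772.173m. Market value of debt D = 92491.5m × 88.05/100 = 81438.76575m.
Total capital V = 86772.173 + 81438.76575 = 168210.93875.
Equity: weight = 86772.173/168210.93875 = 0.5159; cost = 14.1%.
Bonds outstanding: weight = 81438.76575/168210.93875 = 0.4841; after-tax cost = 3.46% × (1 − 29.7%) = 2.4324%.
WACC = 0.5159 × 14.1000% + 0.4841 × 2.4324% = 8.4512%.

8.45%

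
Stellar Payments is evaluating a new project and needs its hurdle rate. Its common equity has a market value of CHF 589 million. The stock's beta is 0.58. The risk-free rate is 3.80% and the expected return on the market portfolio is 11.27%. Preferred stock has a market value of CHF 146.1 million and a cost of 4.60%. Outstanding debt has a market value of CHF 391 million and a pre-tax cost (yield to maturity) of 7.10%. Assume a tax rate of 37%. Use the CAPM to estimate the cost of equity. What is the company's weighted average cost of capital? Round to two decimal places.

6.40%

Market risk premium = 11.27% − 3.8% = 7.47%.
Cost of equity via CAPM: Re = 3.8% + 0.58 × 7.47% = 8.1326%.
Total capital V = 589 + 146.1 + 391 = 1126.1.
Equity: weight = 589/1126.1 = 0.5230; cost = 8.1326%.
Preferred: weight = 146.1/1126.1 = 0.1297; cost = 4.6%.
Debt: weight = 391/1126.1 = 0.3472; after-tax cost = 7.1% × (1 − 37%) = 4.4730%.
WACC = 0.5230 × 8.1326% + 0.1297 × 4.6000% + 0.3472 × 4.4730% = 6.4036%.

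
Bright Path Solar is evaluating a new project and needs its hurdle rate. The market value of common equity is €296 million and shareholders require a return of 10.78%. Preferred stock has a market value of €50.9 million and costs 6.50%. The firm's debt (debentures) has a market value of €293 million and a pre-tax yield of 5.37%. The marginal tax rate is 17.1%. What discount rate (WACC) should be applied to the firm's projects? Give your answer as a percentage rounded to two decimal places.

Total capital V = 296 + 50.9 + 293 = 639.9.
Equity: weight = 296/639.9 = 0.4626; cost = 10.78%.
Preferred: weight = 50.9/639.9 = 0.0795; cost = 6.5%.
Debentures: weight = 293/639.9 = 0.4579; after-tax cost = 5.37% × (1 − 17.1%) = 4.4517%.
WACC = 0.4626 × 10.7800% + 0.0795 × 6.5000% + 0.4579 × 4.4517% = 7.5419%.

7.54%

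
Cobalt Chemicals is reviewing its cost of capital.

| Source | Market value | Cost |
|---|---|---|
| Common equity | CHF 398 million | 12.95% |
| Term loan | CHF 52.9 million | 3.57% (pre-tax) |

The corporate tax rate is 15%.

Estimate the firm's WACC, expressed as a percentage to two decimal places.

Total capital V = 398 + 52.9 = 450.9.
Equity: weight = 398/450.9 = 0.8827; cost = 12.95%.
Term loan: weight = 52.9/450.9 = 0.1173; after-tax cost = 3.57% × (1 − 15%) = 3.0345%.
WACC = 0.8827 × 12.9500% + 0.1173 × 3.0345% = 11.7867%.

11.79%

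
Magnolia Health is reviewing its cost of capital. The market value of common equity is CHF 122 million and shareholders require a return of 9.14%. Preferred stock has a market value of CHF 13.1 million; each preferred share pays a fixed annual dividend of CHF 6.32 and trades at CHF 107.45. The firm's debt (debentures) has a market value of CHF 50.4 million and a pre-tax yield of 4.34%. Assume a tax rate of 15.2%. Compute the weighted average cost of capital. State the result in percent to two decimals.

Cost of preferred: Rp = 6.32 / 107.45 = 5.8818%.
Total capital V = 122 + 13.1 + 50.4 = 185.5.
Equity: weight = 122/185.5 = 0.6577; cost = 9.14%.
Preferred: weight = 13.1/185.5 = 0.0706; cost = 5.8818%.
Debentures: weight = 50.4/185.5 = 0.2717; after-tax cost = 4.34% × (1 − 15.2%) = 3.6803%.
WACC = 0.6577 × 9.1400% + 0.0706 × 5.8818% + 0.2717 × 3.6803% = 7.4265%.

7.43%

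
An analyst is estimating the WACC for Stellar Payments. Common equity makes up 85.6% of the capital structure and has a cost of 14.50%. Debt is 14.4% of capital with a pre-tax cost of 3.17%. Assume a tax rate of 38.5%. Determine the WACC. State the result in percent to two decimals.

12.69%

After-tax cost of debt = 3.17% × (1 − 38.5%) = 1.9495%.
WACC = 0.856 × 14.5000% + 0.144 × 1.9495% = 12.6927%.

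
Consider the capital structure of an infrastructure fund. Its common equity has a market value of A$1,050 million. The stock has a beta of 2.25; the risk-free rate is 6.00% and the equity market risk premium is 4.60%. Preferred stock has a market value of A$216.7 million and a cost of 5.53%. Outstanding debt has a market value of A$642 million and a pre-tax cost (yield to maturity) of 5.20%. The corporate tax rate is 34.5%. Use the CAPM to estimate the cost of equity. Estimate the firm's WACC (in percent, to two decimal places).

Cost of equity via CAPM: Re = 6.0% + 2.25 × 4.6% = 16.3500%.
Total capital V = 1050 + 216.7 + 642 = 1908.7.
Equity: weight = 1050/1908.7 = 0.5501; cost = 16.35%.
Preferred: weight = 216.7/1908.7 = 0.1135; cost = 5.53%.
Debt: weight = 642/1908.7 = 0.3364; after-tax cost = 5.2% × (1 − 34.5%) = 3.4060%.
WACC = 0.5501 × 16.3500% + 0.1135 × 5.5300% + 0.3364 × 3.4060% = 10.7678%.

10.77%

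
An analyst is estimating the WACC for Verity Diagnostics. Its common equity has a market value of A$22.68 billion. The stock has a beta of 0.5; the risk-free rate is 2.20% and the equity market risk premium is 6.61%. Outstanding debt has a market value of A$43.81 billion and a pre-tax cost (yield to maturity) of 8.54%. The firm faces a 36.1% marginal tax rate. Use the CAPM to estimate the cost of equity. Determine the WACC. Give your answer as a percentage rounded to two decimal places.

Cost of equity via CAPM: Re = 2.2% + 0.5 × 6.61% = 5.5050%.
Total capital V = 22.68 + 43.81 = 66.49.
Equity: weight = 22.68/66.49 = 0.3411; cost = 5.505%.
Debt: weight = 43.81/66.49 = 0.6589; after-tax cost = 8.54% × (1 − 36.1%) = 5.4571%.
WACC = 0.3411 × 5.5050% + 0.6589 × 5.4571% = 5.4734%.

5.47%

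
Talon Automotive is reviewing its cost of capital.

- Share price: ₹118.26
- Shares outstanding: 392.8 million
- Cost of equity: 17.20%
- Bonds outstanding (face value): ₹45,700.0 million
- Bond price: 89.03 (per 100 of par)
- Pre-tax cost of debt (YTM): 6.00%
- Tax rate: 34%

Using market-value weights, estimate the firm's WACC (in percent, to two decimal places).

Market value of equity E = 118.26 × 392.8m = 46452.528m. Market value of debt D = 45700m × 89.03/100 = 40686.71m.
Total capital V = 46452.528 + 40686.71 = 87139.238.
Equity: weight = 46452.528/87139.238 = 0.5331; cost = 17.2%.
Bonds outstanding: weight = 40686.71/87139.238 = 0.4669; after-tax cost = 6% × (1 − 34%) = 3.9600%.
WACC = 0.5331 × 17.2000% + 0.4669 × 3.9600% = 11.0180%.

11.02%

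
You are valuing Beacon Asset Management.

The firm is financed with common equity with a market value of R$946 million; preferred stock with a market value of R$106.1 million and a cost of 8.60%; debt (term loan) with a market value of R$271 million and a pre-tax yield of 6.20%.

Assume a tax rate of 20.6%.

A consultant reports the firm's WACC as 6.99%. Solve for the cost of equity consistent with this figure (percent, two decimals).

Total capital V = 946 + 106.1 + 271 = 1323.1.
Equity weight = 946/1323.1 = 0.7150.
Preferred weight = 106.1/1323.1 = 0.0802.
Term loan weight = 271/1323.1 = 0.2048.
Debt contribution = 0.2048 × 6.2% × (1 − 20.6%) = 1.0083%.
Preferred contribution = 0.0802 × 8.6% = 0.6896%.
Required equity contribution = 6.99% − 1.6979% = 5.2921%.
Re = 5.2921% / 0.7150 = 7.4016%.

7.40%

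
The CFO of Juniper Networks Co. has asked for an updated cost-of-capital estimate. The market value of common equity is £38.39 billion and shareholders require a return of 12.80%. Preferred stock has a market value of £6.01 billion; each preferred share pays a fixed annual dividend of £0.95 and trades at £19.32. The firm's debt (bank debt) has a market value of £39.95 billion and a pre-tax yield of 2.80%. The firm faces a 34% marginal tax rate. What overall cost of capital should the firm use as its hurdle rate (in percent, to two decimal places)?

Cost of preferred: Rp = 0.95 / 19.32 = 4.9172%.
Total capital V = 38.39 + 6.01 + 39.95 = 84.35.
Equity: weight = 38.39/84.35 = 0.4551; cost = 12.8%.
Preferred: weight = 6.01/84.35 = 0.0713; cost = 4.9172%.
Bank debt: weight = 39.95/84.35 = 0.4736; after-tax cost = 2.8% × (1 − 34%) = 1.8480%.
WACC = 0.4551 × 12.8000% + 0.0713 × 4.9172% + 0.4736 × 1.8480% = 7.0512%.

7.05%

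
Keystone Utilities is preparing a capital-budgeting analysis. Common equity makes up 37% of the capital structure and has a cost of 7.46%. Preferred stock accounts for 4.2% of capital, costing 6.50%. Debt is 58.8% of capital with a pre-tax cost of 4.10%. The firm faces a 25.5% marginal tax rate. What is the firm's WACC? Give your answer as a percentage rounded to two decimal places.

After-tax cost of debt = 4.1% × (1 − 25.5%) = 3.0545%.
WACC = 0.370 × 7.4600% + 0.042 × 6.5000% + 0.588 × 3.0545% = 4.8292%.

4.83%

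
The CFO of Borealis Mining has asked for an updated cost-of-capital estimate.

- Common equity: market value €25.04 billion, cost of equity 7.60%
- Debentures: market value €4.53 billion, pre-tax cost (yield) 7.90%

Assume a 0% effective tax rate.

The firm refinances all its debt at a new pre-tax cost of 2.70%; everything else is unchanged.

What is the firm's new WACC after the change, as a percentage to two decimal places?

6.85%

After the change:
Total capital V = 25.04 + 4.53 = 29.57.
Equity: weight = 25.04/29.57 = 0.8468; cost = 7.6%.
Debentures: weight = 4.53/29.57 = 0.1532; after-tax cost = 2.7% × (1 − 0%) = 2.7000%.
WACC = 0.8468 × 7.6000% + 0.1532 × 2.7000% = 6.8493%.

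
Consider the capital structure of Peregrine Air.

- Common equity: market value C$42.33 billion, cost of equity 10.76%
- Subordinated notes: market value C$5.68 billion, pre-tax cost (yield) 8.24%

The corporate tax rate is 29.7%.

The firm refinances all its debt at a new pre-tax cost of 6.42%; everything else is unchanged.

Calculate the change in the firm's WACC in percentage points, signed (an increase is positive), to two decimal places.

-0.15 pp

Current WACC:
Total capital V = 42.33 + 5.68 = 48.01.
Equity: weight = 42.33/48.01 = 0.8817; cost = 10.76%.
Subordinated notes: weight = 5.68/48.01 = 0.1183; after-tax cost = 8.24% × (1 − 29.7%) = 5.7927%.
WACC = 0.8817 × 10.7600% + 0.1183 × 5.7927% = 10.1723%.
After the change:
Total capital V = 42.33 + 5.68 = 48.01.
Equity: weight = 42.33/48.01 = 0.8817; cost = 10.76%.
Subordinated notes: weight = 5.68/48.01 = 0.1183; after-tax cost = 6.42% × (1 − 29.7%) = 4.5133%.
WACC = 0.8817 × 10.7600% + 0.1183 × 4.5133% = 10.0210%.
Change in WACC = 10.0210% − 10.1723% = -0.1514 pp.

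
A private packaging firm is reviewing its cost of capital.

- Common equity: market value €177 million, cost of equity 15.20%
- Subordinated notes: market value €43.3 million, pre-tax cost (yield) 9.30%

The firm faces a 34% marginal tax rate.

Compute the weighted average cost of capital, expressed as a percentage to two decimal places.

Total capital V = 177 + 43.3 = 220.3.
Equity: weight = 177/220.3 = 0.8034; cost = 15.2%.
Subordinated notes: weight = 43.3/220.3 = 0.1966; after-tax cost = 9.3% × (1 − 34%) = 6.1380%.
WACC = 0.8034 × 15.2000% + 0.1966 × 6.1380% = 13.4189%.

13.42%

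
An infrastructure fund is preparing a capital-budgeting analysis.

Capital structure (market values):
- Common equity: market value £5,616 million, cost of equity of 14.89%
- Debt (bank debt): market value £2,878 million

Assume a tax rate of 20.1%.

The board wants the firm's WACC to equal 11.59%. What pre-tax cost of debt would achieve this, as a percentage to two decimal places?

Total capital V = 5616 + 2878 = 8494.
Equity weight = 5616/8494 = 0.6612.
Bank debt weight = 2878/8494 = 0.3388.
Equity contribution = 0.6612 × 14.89% = 9.8449%.
Remaining for debt = 11.59% − 9.8449% = 1.7451%.
Rd × (1 − 20.1%) × 0.3388 = 1.7451%  ⇒  Rd = 6.4462%.

6.45%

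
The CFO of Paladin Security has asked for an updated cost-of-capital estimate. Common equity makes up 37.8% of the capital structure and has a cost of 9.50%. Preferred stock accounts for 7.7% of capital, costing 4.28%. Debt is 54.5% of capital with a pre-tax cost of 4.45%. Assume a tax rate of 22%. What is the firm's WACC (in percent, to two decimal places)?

After-tax cost of debt = 4.45% × (1 − 22%) = 3.4710%.
WACC = 0.378 × 9.5000% + 0.077 × 4.2800% + 0.545 × 3.4710% = 5.8123%.

5.81%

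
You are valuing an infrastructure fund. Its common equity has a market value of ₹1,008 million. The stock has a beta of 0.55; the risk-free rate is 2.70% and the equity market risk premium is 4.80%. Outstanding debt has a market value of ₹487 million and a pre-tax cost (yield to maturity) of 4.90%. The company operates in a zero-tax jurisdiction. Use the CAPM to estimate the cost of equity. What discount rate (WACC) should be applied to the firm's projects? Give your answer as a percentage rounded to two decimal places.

Cost of equity via CAPM: Re = 2.7% + 0.55 × 4.8% = 5.3400%.
Total capital V = 1008 + 487 = 1495.
Equity: weight = 1008/1495 = 0.6742; cost = 5.34%.
Debt: weight = 487/1495 = 0.3258; after-tax cost = 4.9% × (1 − 0%) = 4.9000%.
WACC = 0.6742 × 5.3400% + 0.3258 × 4.9000% = 5.1967%.

5.20%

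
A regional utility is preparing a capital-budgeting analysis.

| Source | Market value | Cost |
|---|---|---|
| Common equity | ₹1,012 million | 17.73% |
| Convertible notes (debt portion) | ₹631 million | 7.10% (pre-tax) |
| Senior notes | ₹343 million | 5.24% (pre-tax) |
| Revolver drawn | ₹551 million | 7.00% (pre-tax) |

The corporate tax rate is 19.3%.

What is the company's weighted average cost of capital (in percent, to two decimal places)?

10.30%

Total capital V = 1012 + 631 + 343 + 551 = 2537.
Equity: weight = 1012/2537 = 0.3989; cost = 17.73%.
Convertible notes (debt portion): weight = 631/2537 = 0.2487; after-tax cost = 7.1% × (1 − 19.3%) = 5.7297%.
Senior notes: weight = 343/2537 = 0.1352; after-tax cost = 5.24% × (1 − 19.3%) = 4.2287%.
Revolver drawn: weight = 551/2537 = 0.2172; after-tax cost = 7% × (1 − 19.3%) = 5.6490%.
WACC = 0.3989 × 17.7300% + 0.2487 × 5.7297% + 0.1352 × 4.2287% + 0.2172 × 5.6490% = 10.2961%.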